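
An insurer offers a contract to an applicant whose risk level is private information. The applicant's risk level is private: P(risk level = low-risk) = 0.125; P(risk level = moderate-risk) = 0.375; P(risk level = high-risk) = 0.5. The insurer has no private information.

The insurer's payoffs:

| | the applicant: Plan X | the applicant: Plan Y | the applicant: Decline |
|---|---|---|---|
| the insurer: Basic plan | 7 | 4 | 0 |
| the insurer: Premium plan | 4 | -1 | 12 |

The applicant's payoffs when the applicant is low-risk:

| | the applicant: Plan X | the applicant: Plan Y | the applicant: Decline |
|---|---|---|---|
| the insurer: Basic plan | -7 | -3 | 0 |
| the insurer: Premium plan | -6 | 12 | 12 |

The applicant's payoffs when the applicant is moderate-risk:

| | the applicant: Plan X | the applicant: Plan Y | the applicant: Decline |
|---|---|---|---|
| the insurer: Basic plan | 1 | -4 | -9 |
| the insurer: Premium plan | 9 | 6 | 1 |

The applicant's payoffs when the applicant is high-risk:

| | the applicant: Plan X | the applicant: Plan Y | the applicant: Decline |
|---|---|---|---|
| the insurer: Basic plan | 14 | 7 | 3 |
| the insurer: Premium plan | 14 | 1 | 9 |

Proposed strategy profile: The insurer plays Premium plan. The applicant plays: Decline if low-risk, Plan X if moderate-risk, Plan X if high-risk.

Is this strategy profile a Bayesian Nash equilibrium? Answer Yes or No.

No

The insurer plays Premium plan: E[Premium plan] = 0.125·(12) + 0.375·(4) + 0.5·(4) = 5; E[Basic plan] = 6.125. Not best-responding. ✗
The applicant (risk level low-risk), facing Premium plan: Plan X gives -6, Plan Y gives 12, Decline gives 12. Proposed Decline is best. ✓
The applicant (risk level moderate-risk), facing Premium plan: Plan X gives 9, Plan Y gives 6, Decline gives 1. Proposed Plan X is best. ✓
The applicant (risk level high-risk), facing Premium plan: Plan X gives 14, Plan Y gives 1, Decline gives 9. Proposed Plan X is best. ✓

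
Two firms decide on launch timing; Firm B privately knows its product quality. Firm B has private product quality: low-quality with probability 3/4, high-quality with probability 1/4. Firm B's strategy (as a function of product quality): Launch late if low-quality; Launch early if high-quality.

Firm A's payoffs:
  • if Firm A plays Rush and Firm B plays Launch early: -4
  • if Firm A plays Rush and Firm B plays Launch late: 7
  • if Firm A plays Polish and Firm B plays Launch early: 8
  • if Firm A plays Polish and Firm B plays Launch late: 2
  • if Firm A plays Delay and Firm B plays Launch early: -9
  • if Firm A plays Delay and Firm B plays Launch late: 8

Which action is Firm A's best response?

E[Rush] = 3/4·(7) + 1/4·(-4) = 17/4
E[Polish] = 3/4·(2) + 1/4·(8) = 7/2
E[Delay] = 3/4·(8) + 1/4·(-9) = 15/4
Best response: Rush (17/4 is the largest).

Rush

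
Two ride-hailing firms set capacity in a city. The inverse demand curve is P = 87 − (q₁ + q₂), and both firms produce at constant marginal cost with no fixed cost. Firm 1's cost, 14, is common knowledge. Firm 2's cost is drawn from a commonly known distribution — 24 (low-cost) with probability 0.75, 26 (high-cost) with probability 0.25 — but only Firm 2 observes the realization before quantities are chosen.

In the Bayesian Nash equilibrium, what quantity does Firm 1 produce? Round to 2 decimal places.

Type-c best response for Firm 2: q₂(c) = (87 − c)/2 − q₁/2.
Firm 1 maximizes expected profit; its first-order condition is 87 − 2q₁ − E[q₂] − 14 = 0.
Substituting E[q₂] and solving: E[c₂] = 24.5, so q₁ = (87 − 2·14 + 24.5)/3 = 27.8333.

27.83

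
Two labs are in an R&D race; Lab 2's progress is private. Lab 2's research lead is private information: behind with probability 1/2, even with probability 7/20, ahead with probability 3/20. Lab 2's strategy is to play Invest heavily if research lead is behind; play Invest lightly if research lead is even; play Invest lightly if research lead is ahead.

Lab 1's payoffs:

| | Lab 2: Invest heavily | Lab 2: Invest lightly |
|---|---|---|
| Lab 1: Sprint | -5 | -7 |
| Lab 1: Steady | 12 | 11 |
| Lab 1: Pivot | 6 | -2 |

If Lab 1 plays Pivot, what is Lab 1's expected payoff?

2

E[Pivot] = 1/2·6 + 7/20·(-2) + 3/20·(-2) = 3 + (-7/10) + (-3/10) = 2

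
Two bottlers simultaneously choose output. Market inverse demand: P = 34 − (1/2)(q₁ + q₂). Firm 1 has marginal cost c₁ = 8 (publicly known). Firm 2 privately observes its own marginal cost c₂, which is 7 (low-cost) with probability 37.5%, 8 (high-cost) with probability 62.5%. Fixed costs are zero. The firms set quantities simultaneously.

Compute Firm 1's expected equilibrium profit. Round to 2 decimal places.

Type-c best response for Firm 2: q₂(c) = (34 − c) − q₁/2.
Firm 1 maximizes expected profit; its first-order condition is 34 − q₁ − (1/2)E[q₂] − 8 = 0.
Substituting E[q₂] and solving: E[c₂] = 7.625, so q₁ = (34 − 2·8 + 7.625)/(3/2) = 17.0833.
E[P] = 34 − (1/2)·(q₁ + E[q₂]) = 16.5417; Firm 1's expected profit = (E[P] − 8)·q₁ = (16.5417 − 8)·17.0833 = 145.92.

145.92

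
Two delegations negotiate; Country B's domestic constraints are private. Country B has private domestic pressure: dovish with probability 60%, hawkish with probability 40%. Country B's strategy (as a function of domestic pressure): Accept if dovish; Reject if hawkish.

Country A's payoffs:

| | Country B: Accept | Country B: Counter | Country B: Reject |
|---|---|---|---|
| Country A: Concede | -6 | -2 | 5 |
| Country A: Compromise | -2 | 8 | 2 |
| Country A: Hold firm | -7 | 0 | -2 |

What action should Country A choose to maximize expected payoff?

E[Concede] = 0.6·(-6) + 0.4·(5) = -1.6
E[Compromise] = 0.6·(-2) + 0.4·(2) = -0.4
E[Hold firm] = 0.6·(-7) + 0.4·(-2) = -5
Best response: Compromise (-0.4 is the largest).

Compromise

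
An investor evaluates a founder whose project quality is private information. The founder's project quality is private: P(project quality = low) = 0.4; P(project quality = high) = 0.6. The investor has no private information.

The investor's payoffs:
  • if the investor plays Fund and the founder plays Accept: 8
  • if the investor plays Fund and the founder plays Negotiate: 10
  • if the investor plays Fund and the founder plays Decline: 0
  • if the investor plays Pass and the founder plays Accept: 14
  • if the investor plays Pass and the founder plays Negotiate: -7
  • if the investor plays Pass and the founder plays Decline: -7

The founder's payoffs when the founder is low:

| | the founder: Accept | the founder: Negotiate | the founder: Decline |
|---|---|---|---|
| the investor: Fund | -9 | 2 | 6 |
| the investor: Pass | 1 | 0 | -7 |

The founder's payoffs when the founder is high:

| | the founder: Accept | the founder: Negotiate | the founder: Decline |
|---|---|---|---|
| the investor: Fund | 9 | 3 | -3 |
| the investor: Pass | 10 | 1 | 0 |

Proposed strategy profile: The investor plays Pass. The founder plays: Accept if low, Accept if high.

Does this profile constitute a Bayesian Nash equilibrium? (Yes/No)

The investor plays Pass: E[Pass] = 0.4·(14) + 0.6·(14) = 14; E[Fund] = 8. Best-responding. ✓
The founder (project quality low), facing Pass: Accept gives 1, Negotiate gives 0, Decline gives -7. Proposed Accept is best. ✓
The founder (project quality high), facing Pass: Accept gives 10, Negotiate gives 1, Decline gives 0. Proposed Accept is best. ✓

Yes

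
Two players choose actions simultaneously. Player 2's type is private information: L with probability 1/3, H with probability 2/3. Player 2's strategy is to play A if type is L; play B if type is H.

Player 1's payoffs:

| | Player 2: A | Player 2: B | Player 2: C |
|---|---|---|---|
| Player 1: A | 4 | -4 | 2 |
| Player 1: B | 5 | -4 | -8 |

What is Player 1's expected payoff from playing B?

Take the expectation over Player 2's type, weighting each type's action by its prior probability.
E[B] = 1/3·5 + 2/3·(-4) = 5/3 + (-8/3) = -1

-1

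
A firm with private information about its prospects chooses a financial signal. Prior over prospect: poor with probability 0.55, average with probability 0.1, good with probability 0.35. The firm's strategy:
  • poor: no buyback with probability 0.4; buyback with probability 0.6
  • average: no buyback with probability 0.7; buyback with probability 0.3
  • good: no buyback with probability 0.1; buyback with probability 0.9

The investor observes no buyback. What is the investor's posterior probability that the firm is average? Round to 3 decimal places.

0.215

P(no buyback) = 0.55·0.4 + 0.1·0.7 + 0.35·0.1 = 0.325
P(average | no buyback) = (0.1·0.7) / 0.325 = 0.07 / 0.325 = 0.215385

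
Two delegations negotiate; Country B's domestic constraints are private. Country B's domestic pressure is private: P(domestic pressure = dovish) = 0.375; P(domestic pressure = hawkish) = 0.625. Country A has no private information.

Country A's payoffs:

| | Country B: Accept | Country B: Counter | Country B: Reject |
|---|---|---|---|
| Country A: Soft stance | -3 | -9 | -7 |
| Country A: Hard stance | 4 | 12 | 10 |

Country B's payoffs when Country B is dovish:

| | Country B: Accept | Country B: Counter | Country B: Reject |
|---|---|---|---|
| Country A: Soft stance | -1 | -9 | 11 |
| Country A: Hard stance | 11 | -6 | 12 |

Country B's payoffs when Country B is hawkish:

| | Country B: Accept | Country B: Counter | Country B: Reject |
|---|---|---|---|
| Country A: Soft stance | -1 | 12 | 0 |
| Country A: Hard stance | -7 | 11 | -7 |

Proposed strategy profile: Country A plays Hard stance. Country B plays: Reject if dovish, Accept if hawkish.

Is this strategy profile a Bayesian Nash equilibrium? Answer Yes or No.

Country A plays Hard stance: E[Hard stance] = 0.375·(10) + 0.625·(4) = 6.25; E[Soft stance] = -4.5. Best-responding. ✓
Country B (domestic pressure dovish), facing Hard stance: Accept gives 11, Counter gives -6, Reject gives 12. Proposed Reject is best. ✓
Country B (domestic pressure hawkish), facing Hard stance: Accept gives -7, Counter gives 11, Reject gives -7. Proposed Accept is not best — profitable deviation exists. ✗

No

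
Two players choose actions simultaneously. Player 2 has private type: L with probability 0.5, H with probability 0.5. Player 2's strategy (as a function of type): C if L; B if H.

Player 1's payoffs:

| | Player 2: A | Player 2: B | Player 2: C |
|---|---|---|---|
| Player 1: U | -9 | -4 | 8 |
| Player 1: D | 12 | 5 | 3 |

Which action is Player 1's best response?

E[U] = 0.5·(8) + 0.5·(-4) = 2
E[D] = 0.5·(3) + 0.5·(5) = 4
Best response: D (4 is the largest).

D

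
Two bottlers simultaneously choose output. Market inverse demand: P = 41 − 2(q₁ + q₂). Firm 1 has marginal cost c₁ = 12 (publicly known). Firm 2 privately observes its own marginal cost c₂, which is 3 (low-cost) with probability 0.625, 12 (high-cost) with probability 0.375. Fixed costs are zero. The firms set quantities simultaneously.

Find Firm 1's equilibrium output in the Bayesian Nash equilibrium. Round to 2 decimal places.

3.90

Each type of Firm 2 best-responds to q₁; Firm 1 best-responds to the expected q₂ over Firm 2's types.
Firm 2 with cost c maximizes (41 − 2(q₁+q₂) − c)·q₂, giving q₂(c) = (41 − c − 2q₁)/4.
E[c₂] = 0.625·3 + 0.375·12 = 6.375
Firm 1's FOC against E[q₂] yields q₁ = (41 − 2·12 + E[c₂])/6 = (41 − 24 + 6.375)/6 = 3.89583.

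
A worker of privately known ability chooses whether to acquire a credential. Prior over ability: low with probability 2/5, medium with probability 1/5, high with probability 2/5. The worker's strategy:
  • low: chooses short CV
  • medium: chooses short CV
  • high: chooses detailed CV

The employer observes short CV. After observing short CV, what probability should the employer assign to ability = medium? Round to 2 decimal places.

0.33

Apply Bayes' rule using the sender's strategy as the likelihood.
P(short CV) = (2/5)·1 + (1/5)·1 + (2/5)·0 = 3/5
P(medium | short CV) = ((1/5)·1) / (3/5) = (1/5) / (3/5) = 1/3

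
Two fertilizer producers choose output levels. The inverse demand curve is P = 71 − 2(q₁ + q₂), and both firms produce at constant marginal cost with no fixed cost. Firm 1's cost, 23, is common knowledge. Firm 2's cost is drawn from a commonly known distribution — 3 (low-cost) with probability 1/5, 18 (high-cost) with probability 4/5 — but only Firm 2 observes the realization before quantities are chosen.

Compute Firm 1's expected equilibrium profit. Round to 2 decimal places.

88.89

Type-c best response for Firm 2: q₂(c) = (71 − c)/4 − q₁/2.
Firm 1 maximizes expected profit; its first-order condition is 71 − 4q₁ − 2E[q₂] − 23 = 0.
Substituting E[q₂] and solving: E[c₂] = 15, so q₁ = (71 − 2·23 + 15)/6 = 6.66667.
E[P] = 71 − 2·(q₁ + E[q₂]) = 36.3333; Firm 1's expected profit = (E[P] − 23)·q₁ = (36.3333 − 23)·6.66667 = 88.8889.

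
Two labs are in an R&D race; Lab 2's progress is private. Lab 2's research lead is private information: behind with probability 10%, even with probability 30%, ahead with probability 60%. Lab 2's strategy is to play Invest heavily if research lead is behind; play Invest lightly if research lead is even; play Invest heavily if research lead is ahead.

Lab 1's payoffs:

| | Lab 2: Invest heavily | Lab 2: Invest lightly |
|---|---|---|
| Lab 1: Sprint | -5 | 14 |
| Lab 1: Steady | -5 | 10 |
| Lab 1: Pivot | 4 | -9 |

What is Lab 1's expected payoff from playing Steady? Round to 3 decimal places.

E[Steady] = 0.1·(-5) + 0.3·10 + 0.6·(-5) = (-0.5) + 3 + (-3) = -0.5

-0.500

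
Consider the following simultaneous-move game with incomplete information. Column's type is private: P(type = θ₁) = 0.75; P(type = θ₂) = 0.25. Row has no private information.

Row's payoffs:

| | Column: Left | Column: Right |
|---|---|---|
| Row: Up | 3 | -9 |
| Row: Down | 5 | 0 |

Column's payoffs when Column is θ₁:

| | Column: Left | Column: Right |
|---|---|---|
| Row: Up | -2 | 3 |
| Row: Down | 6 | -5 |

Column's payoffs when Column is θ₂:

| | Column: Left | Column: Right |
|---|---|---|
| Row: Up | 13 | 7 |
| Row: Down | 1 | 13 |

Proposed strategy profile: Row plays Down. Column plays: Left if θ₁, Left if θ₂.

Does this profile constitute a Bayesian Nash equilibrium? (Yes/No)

No

A profile is a BNE iff every type of every player is best-responding given beliefs about the other side.
Row plays Down: E[Down] = 0.75·(5) + 0.25·(5) = 5; E[Up] = 3. Best-responding. ✓
Column (type θ₁), facing Down: Left gives 6, Right gives -5. Proposed Left is best. ✓
Column (type θ₂), facing Down: Left gives 1, Right gives 13. Proposed Left is not best — profitable deviation exists. ✗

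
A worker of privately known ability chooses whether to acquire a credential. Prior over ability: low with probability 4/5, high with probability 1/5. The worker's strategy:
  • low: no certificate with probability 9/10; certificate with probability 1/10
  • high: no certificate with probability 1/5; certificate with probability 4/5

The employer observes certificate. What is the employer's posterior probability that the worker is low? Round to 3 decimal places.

P(certificate) = (4/5)·(1/10) + (1/5)·(4/5) = 6/25
P(low | certificate) = ((4/5)·(1/10)) / (6/25) = (2/25) / (6/25) = 1/3

0.333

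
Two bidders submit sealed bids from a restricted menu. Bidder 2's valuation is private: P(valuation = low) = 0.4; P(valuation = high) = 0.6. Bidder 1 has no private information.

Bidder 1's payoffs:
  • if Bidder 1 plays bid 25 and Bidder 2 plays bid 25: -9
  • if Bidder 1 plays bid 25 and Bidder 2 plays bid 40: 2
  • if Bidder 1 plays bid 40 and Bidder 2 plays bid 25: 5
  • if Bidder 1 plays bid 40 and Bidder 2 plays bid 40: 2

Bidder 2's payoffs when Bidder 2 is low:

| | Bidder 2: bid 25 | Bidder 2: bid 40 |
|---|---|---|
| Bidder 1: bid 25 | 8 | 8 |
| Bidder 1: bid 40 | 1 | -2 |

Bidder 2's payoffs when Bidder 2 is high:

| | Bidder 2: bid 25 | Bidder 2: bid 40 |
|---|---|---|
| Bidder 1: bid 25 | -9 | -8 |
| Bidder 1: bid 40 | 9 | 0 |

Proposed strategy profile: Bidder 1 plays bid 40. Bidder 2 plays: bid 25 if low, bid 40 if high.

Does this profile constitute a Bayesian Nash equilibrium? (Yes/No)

Bidder 1 plays bid 40: E[bid 40] = 0.4·(5) + 0.6·(2) = 3.2; E[bid 25] = -2.4. Best-responding. ✓
Bidder 2 (valuation low), facing bid 40: bid 25 gives 1, bid 40 gives -2. Proposed bid 25 is best. ✓
Bidder 2 (valuation high), facing bid 40: bid 25 gives 9, bid 40 gives 0. Proposed bid 40 is not best — profitable deviation exists. ✗

No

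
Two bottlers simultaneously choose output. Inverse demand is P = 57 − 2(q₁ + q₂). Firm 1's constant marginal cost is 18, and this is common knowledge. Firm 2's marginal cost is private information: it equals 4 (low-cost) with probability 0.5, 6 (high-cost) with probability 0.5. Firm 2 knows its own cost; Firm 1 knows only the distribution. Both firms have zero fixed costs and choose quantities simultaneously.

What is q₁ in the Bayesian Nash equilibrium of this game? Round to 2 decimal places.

4.33

Type-c best response for Firm 2: q₂(c) = (57 − c)/4 − q₁/2.
Firm 1 maximizes expected profit; its first-order condition is 57 − 4q₁ − 2E[q₂] − 18 = 0.
Substituting E[q₂] and solving: E[c₂] = 5, so q₁ = (57 − 2·18 + 5)/6 = 4.33333.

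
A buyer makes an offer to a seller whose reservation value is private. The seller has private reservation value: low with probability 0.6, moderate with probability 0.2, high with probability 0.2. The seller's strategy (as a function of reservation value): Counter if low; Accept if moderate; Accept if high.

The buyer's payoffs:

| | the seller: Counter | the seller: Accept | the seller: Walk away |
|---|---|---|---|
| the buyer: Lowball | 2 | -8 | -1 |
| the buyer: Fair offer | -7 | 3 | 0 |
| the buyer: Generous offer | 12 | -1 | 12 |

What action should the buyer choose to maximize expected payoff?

E[Lowball] = 0.6·(2) + 0.2·(-8) + 0.2·(-8) = -2
E[Fair offer] = 0.6·(-7) + 0.2·(3) + 0.2·(3) = -3
E[Generous offer] = 0.6·(12) + 0.2·(-1) + 0.2·(-1) = 6.8
Best response: Generous offer (6.8 is the largest).

Generous offer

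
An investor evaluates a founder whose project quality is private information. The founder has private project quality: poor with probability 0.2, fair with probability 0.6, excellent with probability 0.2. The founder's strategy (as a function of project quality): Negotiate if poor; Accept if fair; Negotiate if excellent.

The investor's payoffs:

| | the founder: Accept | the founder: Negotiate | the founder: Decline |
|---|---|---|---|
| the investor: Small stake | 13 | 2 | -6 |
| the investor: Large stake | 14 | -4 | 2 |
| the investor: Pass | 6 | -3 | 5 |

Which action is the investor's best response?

Small stake

E[Small stake] = 0.2·(2) + 0.6·(13) + 0.2·(2) = 8.6
E[Large stake] = 0.2·(-4) + 0.6·(14) + 0.2·(-4) = 6.8
E[Pass] = 0.2·(-3) + 0.6·(6) + 0.2·(-3) = 2.4
Best response: Small stake (8.6 is the largest).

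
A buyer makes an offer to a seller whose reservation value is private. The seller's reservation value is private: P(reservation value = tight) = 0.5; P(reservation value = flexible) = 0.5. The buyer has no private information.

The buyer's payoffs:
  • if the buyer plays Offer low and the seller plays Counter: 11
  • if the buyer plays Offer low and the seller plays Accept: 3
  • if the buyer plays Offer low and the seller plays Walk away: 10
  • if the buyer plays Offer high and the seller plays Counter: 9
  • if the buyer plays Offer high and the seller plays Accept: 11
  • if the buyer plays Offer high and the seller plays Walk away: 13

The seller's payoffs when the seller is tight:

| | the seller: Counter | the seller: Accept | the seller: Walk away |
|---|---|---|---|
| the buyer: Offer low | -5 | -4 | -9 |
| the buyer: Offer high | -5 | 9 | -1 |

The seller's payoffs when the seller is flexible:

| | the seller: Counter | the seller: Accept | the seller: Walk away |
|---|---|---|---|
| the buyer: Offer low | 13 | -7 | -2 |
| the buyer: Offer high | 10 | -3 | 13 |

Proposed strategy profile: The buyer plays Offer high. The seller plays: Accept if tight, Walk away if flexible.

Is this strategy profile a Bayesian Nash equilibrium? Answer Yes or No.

Yes

The buyer plays Offer high: E[Offer high] = 0.5·(11) + 0.5·(13) = 12; E[Offer low] = 6.5. Best-responding. ✓
The seller (reservation value tight), facing Offer high: Counter gives -5, Accept gives 9, Walk away gives -1. Proposed Accept is best. ✓
The seller (reservation value flexible), facing Offer high: Counter gives 10, Accept gives -3, Walk away gives 13. Proposed Walk away is best. ✓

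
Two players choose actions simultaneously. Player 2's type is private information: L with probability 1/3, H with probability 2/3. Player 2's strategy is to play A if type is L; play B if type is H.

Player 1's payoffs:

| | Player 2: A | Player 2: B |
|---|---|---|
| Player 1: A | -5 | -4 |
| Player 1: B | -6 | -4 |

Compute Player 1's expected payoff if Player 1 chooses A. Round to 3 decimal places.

-4.333

E[A] = 1/3·(-5) + 2/3·(-4) = (-5/3) + (-8/3) = -13/3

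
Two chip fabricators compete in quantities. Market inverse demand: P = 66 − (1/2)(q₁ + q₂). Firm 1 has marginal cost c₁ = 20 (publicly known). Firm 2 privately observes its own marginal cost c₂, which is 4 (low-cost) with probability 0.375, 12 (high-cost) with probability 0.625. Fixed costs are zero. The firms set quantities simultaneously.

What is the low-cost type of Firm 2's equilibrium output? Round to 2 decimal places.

Firm 2 with cost c maximizes (66 − (1/2)(q₁+q₂) − c)·q₂, giving q₂(c) = (66 − c − (1/2)q₁).
E[c₂] = 0.375·4 + 0.625·12 = 9
Firm 1's FOC against E[q₂] yields q₁ = (66 − 2·20 + E[c₂])/(3/2) = (66 − 40 + 9)/(3/2) = 23.3333.
q₂(low-cost) = (66 − 4 − (1/2)·23.3333) = 50.3333.

50.33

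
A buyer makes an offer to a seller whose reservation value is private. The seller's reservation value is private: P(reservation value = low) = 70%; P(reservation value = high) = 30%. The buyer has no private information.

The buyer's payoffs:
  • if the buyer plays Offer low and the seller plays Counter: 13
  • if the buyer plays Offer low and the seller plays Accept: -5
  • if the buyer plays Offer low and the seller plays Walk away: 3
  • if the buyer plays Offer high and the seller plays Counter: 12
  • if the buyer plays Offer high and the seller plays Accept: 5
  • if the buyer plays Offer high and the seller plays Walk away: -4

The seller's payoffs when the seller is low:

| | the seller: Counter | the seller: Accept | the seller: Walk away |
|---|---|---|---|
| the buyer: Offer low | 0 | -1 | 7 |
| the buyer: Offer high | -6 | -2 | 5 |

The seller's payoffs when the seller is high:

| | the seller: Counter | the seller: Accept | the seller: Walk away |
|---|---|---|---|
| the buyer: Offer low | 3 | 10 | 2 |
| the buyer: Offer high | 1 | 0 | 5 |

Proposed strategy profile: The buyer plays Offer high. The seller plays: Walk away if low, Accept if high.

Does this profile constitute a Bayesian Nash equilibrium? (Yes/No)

No

A profile is a BNE iff every type of every player is best-responding given beliefs about the other side.
The buyer plays Offer high: E[Offer high] = 0.7·(-4) + 0.3·(5) = -1.3; E[Offer low] = 0.6. Not best-responding. ✗
The seller (reservation value low), facing Offer high: Counter gives -6, Accept gives -2, Walk away gives 5. Proposed Walk away is best. ✓
The seller (reservation value high), facing Offer high: Counter gives 1, Accept gives 0, Walk away gives 5. Proposed Accept is not best — profitable deviation exists. ✗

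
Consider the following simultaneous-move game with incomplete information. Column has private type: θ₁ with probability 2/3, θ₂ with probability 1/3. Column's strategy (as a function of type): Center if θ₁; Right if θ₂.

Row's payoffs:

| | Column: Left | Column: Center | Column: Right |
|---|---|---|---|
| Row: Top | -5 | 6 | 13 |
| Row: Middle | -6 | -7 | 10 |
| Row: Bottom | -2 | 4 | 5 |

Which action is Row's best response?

Top

E[Top] = 2/3·(6) + 1/3·(13) = 25/3
E[Middle] = 2/3·(-7) + 1/3·(10) = -4/3
E[Bottom] = 2/3·(4) + 1/3·(5) = 13/3
Best response: Top (25/3 is the largest).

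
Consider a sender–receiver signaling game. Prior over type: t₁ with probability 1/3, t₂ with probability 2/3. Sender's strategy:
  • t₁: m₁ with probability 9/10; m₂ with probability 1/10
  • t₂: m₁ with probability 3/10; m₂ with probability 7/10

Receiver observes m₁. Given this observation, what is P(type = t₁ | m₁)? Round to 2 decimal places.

Apply Bayes' rule using the sender's strategy as the likelihood.
P(m₁) = (1/3)·(9/10) + (2/3)·(3/10) = 1/2
P(t₁ | m₁) = ((1/3)·(9/10)) / (1/2) = (3/10) / (1/2) = 3/5

0.60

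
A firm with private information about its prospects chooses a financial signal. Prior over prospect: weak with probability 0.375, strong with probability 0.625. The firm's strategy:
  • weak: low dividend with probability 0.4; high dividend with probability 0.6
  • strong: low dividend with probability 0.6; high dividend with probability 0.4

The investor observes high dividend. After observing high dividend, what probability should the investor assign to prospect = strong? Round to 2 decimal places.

P(high dividend) = 0.375·0.6 + 0.625·0.4 = 0.475
P(strong | high dividend) = (0.625·0.4) / 0.475 = 0.25 / 0.475 = 0.526316

0.53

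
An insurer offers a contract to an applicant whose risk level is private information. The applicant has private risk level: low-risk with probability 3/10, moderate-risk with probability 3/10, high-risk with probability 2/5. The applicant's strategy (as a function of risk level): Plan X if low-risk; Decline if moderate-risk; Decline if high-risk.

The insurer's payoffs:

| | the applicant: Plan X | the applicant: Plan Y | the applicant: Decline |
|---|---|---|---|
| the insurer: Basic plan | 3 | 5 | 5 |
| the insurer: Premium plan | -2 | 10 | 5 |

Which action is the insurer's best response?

Compute the insurer's expected payoff for each action, taking the expectation over the applicant's type.
E[Basic plan] = 3/10·(3) + 3/10·(5) + 2/5·(5) = 22/5
E[Premium plan] = 3/10·(-2) + 3/10·(5) + 2/5·(5) = 29/10
Best response: Basic plan (22/5 is the largest).

Basic plan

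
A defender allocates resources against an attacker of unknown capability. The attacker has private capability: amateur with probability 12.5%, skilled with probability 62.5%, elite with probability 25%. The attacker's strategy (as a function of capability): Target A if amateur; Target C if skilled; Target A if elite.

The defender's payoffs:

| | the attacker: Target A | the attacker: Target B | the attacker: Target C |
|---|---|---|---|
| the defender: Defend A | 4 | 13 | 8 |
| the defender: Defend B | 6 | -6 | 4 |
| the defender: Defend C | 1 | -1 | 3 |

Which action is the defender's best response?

Defend A

E[Defend A] = 0.125·(4) + 0.625·(8) + 0.25·(4) = 6.5
E[Defend B] = 0.125·(6) + 0.625·(4) + 0.25·(6) = 4.75
E[Defend C] = 0.125·(1) + 0.625·(3) + 0.25·(1) = 2.25
Best response: Defend A (6.5 is the largest).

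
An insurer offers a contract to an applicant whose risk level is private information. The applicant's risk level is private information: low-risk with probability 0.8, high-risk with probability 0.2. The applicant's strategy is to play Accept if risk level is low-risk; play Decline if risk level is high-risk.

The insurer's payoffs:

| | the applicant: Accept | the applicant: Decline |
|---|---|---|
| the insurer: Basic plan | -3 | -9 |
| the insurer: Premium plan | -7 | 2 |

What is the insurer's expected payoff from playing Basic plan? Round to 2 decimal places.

Take the expectation over the applicant's risk level, weighting each type's action by its prior probability.
E[Basic plan] = 0.8·(-3) + 0.2·(-9) = (-2.4) + (-1.8) = -4.2

-4.20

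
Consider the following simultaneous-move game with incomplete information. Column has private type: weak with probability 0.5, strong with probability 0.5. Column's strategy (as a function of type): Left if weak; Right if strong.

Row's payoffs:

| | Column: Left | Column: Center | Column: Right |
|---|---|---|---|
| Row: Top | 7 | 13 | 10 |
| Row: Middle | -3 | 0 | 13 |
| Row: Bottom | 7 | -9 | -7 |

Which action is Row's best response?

Top

E[Top] = 0.5·(7) + 0.5·(10) = 8.5
E[Middle] = 0.5·(-3) + 0.5·(13) = 5
E[Bottom] = 0.5·(7) + 0.5·(-7) = 0
Best response: Top (8.5 is the largest).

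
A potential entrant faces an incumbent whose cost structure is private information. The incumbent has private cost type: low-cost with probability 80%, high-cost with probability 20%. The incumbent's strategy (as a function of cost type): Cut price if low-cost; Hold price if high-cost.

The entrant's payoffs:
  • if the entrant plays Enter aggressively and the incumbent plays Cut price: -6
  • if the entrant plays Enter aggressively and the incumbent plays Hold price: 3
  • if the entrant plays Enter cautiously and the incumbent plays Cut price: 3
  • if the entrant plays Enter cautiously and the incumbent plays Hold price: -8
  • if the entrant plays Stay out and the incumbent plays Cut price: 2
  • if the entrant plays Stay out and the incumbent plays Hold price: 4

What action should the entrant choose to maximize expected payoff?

Compute the entrant's expected payoff for each action, taking the expectation over the incumbent's type.
E[Enter aggressively] = 0.8·(-6) + 0.2·(3) = -4.2
E[Enter cautiously] = 0.8·(3) + 0.2·(-8) = 0.8
E[Stay out] = 0.8·(2) + 0.2·(4) = 2.4
Best response: Stay out (2.4 is the largest).

Stay out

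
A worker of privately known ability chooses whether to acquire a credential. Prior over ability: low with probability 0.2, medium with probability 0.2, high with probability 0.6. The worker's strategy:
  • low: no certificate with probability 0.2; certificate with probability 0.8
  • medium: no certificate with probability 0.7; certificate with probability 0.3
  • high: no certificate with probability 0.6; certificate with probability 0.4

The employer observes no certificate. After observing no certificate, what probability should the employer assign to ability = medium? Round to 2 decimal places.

0.26

P(no certificate) = 0.2·0.2 + 0.2·0.7 + 0.6·0.6 = 0.54
P(medium | no certificate) = (0.2·0.7) / 0.54 = 0.14 / 0.54 = 0.259259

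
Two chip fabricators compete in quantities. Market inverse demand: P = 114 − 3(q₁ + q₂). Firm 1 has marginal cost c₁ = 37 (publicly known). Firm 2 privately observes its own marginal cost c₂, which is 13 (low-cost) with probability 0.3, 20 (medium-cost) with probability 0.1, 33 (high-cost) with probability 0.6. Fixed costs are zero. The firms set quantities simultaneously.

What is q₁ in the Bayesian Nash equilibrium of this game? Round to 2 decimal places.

7.30

Each type of Firm 2 best-responds to q₁; Firm 1 best-responds to the expected q₂ over Firm 2's types.
Firm 2 with cost c maximizes (114 − 3(q₁+q₂) − c)·q₂, giving q₂(c) = (114 − c − 3q₁)/6.
E[c₂] = 0.3·13 + 0.1·20 + 0.6·33 = 25.7
Firm 1's FOC against E[q₂] yields q₁ = (114 − 2·37 + E[c₂])/9 = (114 − 74 + 25.7)/9 = 7.3.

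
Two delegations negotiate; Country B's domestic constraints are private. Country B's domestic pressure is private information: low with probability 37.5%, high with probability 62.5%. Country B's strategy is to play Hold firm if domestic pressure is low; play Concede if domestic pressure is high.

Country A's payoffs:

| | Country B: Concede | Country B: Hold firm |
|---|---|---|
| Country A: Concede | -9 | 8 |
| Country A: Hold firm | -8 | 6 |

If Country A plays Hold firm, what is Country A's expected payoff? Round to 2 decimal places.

E[Hold firm] = 0.375·6 + 0.625·(-8) = 2.25 + (-5) = -2.75

-2.75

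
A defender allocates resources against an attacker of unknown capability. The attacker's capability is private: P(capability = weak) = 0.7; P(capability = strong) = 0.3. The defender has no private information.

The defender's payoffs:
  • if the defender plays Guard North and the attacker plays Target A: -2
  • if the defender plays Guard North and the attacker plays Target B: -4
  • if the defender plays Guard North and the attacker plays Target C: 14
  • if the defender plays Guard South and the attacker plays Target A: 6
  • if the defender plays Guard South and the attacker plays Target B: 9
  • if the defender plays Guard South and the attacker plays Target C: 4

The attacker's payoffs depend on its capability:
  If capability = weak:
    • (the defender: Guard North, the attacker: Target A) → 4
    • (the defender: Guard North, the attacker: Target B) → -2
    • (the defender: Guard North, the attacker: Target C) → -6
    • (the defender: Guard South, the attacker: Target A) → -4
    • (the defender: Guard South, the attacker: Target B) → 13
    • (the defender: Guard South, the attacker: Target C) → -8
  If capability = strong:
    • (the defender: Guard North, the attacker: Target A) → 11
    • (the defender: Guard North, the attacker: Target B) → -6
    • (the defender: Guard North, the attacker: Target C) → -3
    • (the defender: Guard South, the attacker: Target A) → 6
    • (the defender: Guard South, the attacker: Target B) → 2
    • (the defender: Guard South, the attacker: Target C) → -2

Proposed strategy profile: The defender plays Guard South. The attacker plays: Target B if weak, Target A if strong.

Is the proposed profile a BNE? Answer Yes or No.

Yes

The defender plays Guard South: E[Guard South] = 0.7·(9) + 0.3·(6) = 8.1; E[Guard North] = -3.4. Best-responding. ✓
The attacker (capability weak), facing Guard South: Target A gives -4, Target B gives 13, Target C gives -8. Proposed Target B is best. ✓
The attacker (capability strong), facing Guard South: Target A gives 6, Target B gives 2, Target C gives -2. Proposed Target A is best. ✓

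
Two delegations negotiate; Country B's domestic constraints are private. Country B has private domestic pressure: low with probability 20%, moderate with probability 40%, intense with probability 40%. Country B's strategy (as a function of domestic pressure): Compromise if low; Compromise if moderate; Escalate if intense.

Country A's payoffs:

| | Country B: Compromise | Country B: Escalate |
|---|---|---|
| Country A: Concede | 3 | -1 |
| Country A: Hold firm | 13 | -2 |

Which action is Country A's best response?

Compute Country A's expected payoff for each action, taking the expectation over Country B's type.
E[Concede] = 0.2·(3) + 0.4·(3) + 0.4·(-1) = 1.4
E[Hold firm] = 0.2·(13) + 0.4·(13) + 0.4·(-2) = 7
Best response: Hold firm (7 is the largest).

Hold firm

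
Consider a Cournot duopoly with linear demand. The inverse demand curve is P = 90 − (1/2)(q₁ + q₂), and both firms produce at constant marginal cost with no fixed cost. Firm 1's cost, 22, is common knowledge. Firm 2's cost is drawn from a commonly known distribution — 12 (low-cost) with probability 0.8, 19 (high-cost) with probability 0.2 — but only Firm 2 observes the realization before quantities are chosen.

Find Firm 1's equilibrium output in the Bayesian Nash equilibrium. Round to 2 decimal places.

Firm 2 with cost c maximizes (90 − (1/2)(q₁+q₂) − c)·q₂, giving q₂(c) = (90 − c − (1/2)q₁).
E[c₂] = 0.8·12 + 0.2·19 = 13.4
Firm 1's FOC against E[q₂] yields q₁ = (90 − 2·22 + E[c₂])/(3/2) = (90 − 44 + 13.4)/(3/2) = 39.6.

39.60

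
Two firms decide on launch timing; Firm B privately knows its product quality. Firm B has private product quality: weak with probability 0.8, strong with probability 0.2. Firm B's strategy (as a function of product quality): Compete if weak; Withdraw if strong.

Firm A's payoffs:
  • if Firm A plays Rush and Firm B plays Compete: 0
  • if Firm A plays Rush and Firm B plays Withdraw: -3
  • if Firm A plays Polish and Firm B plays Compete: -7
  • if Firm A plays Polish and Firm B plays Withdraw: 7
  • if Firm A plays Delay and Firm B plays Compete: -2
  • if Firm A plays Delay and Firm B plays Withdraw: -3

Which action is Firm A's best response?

Rush

E[Rush] = 0.8·(0) + 0.2·(-3) = -0.6
E[Polish] = 0.8·(-7) + 0.2·(7) = -4.2
E[Delay] = 0.8·(-2) + 0.2·(-3) = -2.2
Best response: Rush (-0.6 is the largest).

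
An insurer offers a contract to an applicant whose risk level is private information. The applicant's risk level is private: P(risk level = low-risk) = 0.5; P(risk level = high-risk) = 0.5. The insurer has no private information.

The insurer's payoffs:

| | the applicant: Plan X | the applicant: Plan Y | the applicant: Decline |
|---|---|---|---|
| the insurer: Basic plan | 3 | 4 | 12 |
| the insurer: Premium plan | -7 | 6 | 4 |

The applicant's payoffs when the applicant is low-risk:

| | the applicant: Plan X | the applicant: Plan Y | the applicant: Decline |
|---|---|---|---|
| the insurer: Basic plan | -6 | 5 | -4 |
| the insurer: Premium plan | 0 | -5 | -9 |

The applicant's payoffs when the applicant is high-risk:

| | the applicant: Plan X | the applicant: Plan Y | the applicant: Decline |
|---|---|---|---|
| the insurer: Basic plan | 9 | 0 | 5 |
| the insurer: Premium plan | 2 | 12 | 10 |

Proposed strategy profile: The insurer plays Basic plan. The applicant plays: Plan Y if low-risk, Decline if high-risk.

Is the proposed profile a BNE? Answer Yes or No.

No

A profile is a BNE iff every type of every player is best-responding given beliefs about the other side.
The insurer plays Basic plan: E[Basic plan] = 0.5·(4) + 0.5·(12) = 8; E[Premium plan] = 5. Best-responding. ✓
The applicant (risk level low-risk), facing Basic plan: Plan X gives -6, Plan Y gives 5, Decline gives -4. Proposed Plan Y is best. ✓
The applicant (risk level high-risk), facing Basic plan: Plan X gives 9, Plan Y gives 0, Decline gives 5. Proposed Decline is not best — profitable deviation exists. ✗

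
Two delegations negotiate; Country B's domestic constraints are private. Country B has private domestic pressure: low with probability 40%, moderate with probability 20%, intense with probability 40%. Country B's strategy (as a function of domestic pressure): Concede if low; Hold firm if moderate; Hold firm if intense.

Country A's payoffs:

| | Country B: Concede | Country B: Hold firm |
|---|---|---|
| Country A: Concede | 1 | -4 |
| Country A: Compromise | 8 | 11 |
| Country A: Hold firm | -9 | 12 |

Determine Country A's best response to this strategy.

Compromise

Compute Country A's expected payoff for each action, taking the expectation over Country B's type.
E[Concede] = 0.4·(1) + 0.2·(-4) + 0.4·(-4) = -2
E[Compromise] = 0.4·(8) + 0.2·(11) + 0.4·(11) = 9.8
E[Hold firm] = 0.4·(-9) + 0.2·(12) + 0.4·(12) = 3.6
Best response: Compromise (9.8 is the largest).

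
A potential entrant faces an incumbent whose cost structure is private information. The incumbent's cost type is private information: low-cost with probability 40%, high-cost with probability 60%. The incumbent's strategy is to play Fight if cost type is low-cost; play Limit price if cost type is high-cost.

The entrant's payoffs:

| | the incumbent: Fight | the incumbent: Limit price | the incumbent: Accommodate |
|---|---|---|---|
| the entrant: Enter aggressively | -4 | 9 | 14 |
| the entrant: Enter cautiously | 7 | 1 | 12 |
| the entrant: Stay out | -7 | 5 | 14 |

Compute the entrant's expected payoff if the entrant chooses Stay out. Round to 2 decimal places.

E[Stay out] = 0.4·(-7) + 0.6·5 = (-2.8) + 3 = 0.2

0.20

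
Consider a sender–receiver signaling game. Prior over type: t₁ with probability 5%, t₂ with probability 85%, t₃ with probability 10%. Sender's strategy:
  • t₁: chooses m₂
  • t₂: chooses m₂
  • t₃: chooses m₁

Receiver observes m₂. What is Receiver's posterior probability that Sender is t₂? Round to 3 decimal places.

Apply Bayes' rule using the sender's strategy as the likelihood.
P(m₂) = 0.05·1 + 0.85·1 + 0.1·0 = 0.9
P(t₂ | m₂) = (0.85·1) / 0.9 = 0.85 / 0.9 = 0.944444

0.944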